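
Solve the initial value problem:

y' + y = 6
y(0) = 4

General solution: y = 6 + Ce^(-x)
Applying y(0) = 4: C = 4 - 6 = -2
Particular solution: y = 6 - 2e^(-x)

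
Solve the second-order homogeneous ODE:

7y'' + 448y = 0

Characteristic equation: 7r² + 448 = 0
Divide by 7: r² + 64 = 0
Roots: r = ±8i (complex conjugates)
General solution: y = C₁cos(8x) + C₂sin(8x)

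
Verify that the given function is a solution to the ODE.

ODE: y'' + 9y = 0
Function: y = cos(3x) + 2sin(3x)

Verification:
y'' = -9cos(3x) - 18sin(3x)
y'' + 9y = 0 ✓

Yes, it is a solution.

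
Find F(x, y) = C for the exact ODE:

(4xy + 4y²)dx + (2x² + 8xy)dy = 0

Verify exactness: ∂M/∂y = ∂N/∂x ✓
Find F(x,y) such that ∂F/∂x = M, ∂F/∂y = N
Solution: 2x²y + 4xy² = C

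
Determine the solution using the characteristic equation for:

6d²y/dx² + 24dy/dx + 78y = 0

Characteristic equation: 6r² + 24r + 78 = 0
Divide by 6: r² + 4r + 13 = 0
Roots: r = -2 ± 3i (complex conjugates)
General solution: y = e^(-2x)(C₁cos(3x) + C₂sin(3x))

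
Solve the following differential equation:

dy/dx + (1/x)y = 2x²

Using integrating factor method:

General solution: y = (1/2)x^3 + C/x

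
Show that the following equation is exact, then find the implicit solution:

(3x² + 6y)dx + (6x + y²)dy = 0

Verify exactness: ∂M/∂y = ∂N/∂x ✓
Find F(x,y) such that ∂F/∂x = M, ∂F/∂y = N
Solution: x³ + 6xy + y³/3 = C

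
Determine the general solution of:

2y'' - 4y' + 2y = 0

Characteristic equation: 2r² - 4r + 2 = 0
Divide by 2: r² - 2r + 1 = 0
Factored: (r - 1)² = 0
Repeated root: r = 1
General solution: y = (C₁ + C₂x)e^x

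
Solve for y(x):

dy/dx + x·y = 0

Using integrating factor method:

General solution: y = Ce^(-x^2/2)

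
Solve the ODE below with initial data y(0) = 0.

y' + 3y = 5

General solution: y = 5/3 + Ce^(-3x)
Applying y(0) = 0: C = 0 - 5/3 = -5/3
Particular solution: y = 5/3 - (5/3)e^(-3x)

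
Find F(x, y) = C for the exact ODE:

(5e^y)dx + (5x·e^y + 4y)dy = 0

Verify exactness: ∂M/∂y = ∂N/∂x ✓
Find F(x,y) such that ∂F/∂x = M, ∂F/∂y = N
Solution: 5x·e^y + 2y² = C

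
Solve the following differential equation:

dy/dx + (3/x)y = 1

Using integrating factor method:

General solution: y = (1/4)x + Cx^(-3)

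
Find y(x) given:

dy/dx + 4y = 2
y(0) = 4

General solution: y = 1/2 + Ce^(-4x)
Applying y(0) = 4: C = 4 - 1/2 = 7/2
Particular solution: y = 1/2 + (7/2)e^(-4x)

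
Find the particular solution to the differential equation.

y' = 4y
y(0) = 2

General solution: y = Ce^(4x)
Applying IC y(0) = 2:
Particular solution: y = 2e^(4x)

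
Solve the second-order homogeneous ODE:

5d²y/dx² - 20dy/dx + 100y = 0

Characteristic equation: 5r² - 20r + 100 = 0
Divide by 5: r² - 4r + 20 = 0
Roots: r = 2 ± 4i (complex conjugates)
General solution: y = e^(2x)(C₁cos(4x) + C₂sin(4x))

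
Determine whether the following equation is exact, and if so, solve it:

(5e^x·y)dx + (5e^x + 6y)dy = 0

Verify exactness: ∂M/∂y = ∂N/∂x ✓
Find F(x,y) such that ∂F/∂x = M, ∂F/∂y = N
Solution: 5e^x·y + 3y² = C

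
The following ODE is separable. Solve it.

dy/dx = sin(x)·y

Separating variables and integrating:
ln|y| = -cos(x) + C

General solution: y = Ce^(-cos(x))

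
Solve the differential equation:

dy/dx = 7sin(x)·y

Separating variables and integrating:
ln|y| = -7cos(x) + C

General solution: y = Ce^(-7cos(x))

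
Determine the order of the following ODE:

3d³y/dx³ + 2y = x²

The order is 3 (highest derivative is of order 3).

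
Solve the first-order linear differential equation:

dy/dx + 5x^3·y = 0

Using integrating factor method:

General solution: y = Ce^(-5x^4/4)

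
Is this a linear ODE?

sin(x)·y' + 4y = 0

Yes. Linear (y and its derivatives appear to the first power only, no products of y terms)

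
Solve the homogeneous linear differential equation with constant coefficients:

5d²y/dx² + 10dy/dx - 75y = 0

Characteristic equation: 5r² + 10r - 75 = 0
Divide by 5: r² + 2r - 15 = 0
Roots: r = 3, -5 (distinct real)
General solution: y = C₁e^(3x) + C₂e^(-5x)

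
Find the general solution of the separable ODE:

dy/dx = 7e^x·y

Separating variables and integrating:
ln|y| = 7e^x + C

General solution: y = Ce^(7e^x)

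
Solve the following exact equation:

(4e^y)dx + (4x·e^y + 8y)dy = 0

Verify exactness: ∂M/∂y = ∂N/∂x ✓
Find F(x,y) such that ∂F/∂x = M, ∂F/∂y = N
Solution: 4x·e^y + 4y² = C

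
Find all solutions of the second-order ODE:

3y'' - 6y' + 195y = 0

Characteristic equation: 3r² - 6r + 195 = 0
Divide by 3: r² - 2r + 65 = 0
Roots: r = 1 ± 8i (complex conjugates)
General solution: y = e^x(C₁cos(8x) + C₂sin(8x))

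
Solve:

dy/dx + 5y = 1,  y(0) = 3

General solution: y = 1/5 + Ce^(-5x)
Applying y(0) = 3: C = 3 - 1/5 = 14/5
Particular solution: y = 1/5 + (14/5)e^(-5x)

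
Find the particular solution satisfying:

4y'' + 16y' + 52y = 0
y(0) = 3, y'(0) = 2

General solution: y = e^(-2x)(C₁cos(3x) + C₂sin(3x))
Complex roots r = -2 ± 3i
Applying ICs: C₁ = 3, C₂ = 8/3
Particular solution: y = e^(-2x)(3cos(3x) + (8/3)sin(3x))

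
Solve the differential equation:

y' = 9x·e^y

Separating variables and integrating:
-e^(-y) = 9x²/2 + C

General solution: y = -ln(C - 9x²/2)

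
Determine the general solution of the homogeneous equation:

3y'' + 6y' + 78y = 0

Characteristic equation: 3r² + 6r + 78 = 0
Divide by 3: r² + 2r + 26 = 0
Roots: r = -1 ± 5i (complex conjugates)
General solution: y = e^(-x)(C₁cos(5x) + C₂sin(5x))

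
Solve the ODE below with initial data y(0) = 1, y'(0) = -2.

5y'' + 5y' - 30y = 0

General solution: y = C₁e^(2x) + C₂e^(-3x)
Applying ICs: C₁ = 1/5, C₂ = 4/5
Particular solution: y = (1/5)e^(2x) + (4/5)e^(-3x)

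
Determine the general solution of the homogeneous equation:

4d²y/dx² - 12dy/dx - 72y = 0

Characteristic equation: 4r² - 12r - 72 = 0
Divide by 4: r² - 3r - 18 = 0
Roots: r = 6, -3 (distinct real)
General solution: y = C₁e^(6x) + C₂e^(-3x)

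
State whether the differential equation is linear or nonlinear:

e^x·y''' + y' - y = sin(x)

Linear (y and its derivatives appear to the first power only, no products of y terms)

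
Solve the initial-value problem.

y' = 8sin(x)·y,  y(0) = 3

General solution: y = Ce^(-8cos(x))
Applying IC y(0) = 3:
Particular solution: y = 3e^(8(1-cos(x)))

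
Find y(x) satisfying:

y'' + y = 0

Characteristic equation: r² + 1 = 0
Roots: r = ±i (complex conjugates)
General solution: y = C₁cos(x) + C₂sin(x)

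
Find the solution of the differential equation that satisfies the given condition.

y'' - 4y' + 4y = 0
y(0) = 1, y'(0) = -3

General solution: y = (C₁ + C₂x)e^(2x)
Repeated root r = 2
Applying ICs: C₁ = 1, C₂ = -5
Particular solution: y = (1 - 5x)e^(2x)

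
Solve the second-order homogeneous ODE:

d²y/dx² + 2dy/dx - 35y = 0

Characteristic equation: r² + 2r - 35 = 0
Roots: r = 5, -7 (distinct real)
General solution: y = C₁e^(5x) + C₂e^(-7x)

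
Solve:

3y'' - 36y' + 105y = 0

Characteristic equation: 3r² - 36r + 105 = 0
Divide by 3: r² - 12r + 35 = 0
Roots: r = 7, 5 (distinct real)
General solution: y = C₁e^(7x) + C₂e^(5x)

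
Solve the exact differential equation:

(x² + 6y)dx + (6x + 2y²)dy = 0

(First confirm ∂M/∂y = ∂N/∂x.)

Verify exactness: ∂M/∂y = ∂N/∂x ✓
Find F(x,y) such that ∂F/∂x = M, ∂F/∂y = N
Solution: x³/3 + 6xy + 2y³/3 = C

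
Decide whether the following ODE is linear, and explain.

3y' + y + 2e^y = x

Nonlinear (e^y is nonlinear in y)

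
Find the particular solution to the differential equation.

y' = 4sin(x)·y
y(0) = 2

General solution: y = Ce^(-4cos(x))
Applying IC y(0) = 2:
Particular solution: y = 2e^(4(1-cos(x)))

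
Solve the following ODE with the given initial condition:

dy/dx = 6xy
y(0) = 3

General solution: y = Ce^(3x²)
Applying IC y(0) = 3:
Particular solution: y = 3e^(3x²)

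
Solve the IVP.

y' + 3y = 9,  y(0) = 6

General solution: y = 3 + Ce^(-3x)
Applying y(0) = 6: C = 6 - 3 = 3
Particular solution: y = 3 + 3e^(-3x)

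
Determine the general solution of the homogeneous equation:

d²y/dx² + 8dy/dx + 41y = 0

Characteristic equation: r² + 8r + 41 = 0
Roots: r = -4 ± 5i (complex conjugates)
General solution: y = e^(-4x)(C₁cos(5x) + C₂sin(5x))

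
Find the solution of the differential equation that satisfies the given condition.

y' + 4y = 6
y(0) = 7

General solution: y = 3/2 + Ce^(-4x)
Applying y(0) = 7: C = 7 - 3/2 = 11/2
Particular solution: y = 3/2 + (11/2)e^(-4x)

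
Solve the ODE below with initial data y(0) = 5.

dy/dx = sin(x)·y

General solution: y = Ce^(-cos(x))
Applying IC y(0) = 5:
Particular solution: y = 5e^(1-cos(x))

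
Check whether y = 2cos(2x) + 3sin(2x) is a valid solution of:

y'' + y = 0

Verification:
y'' = -8cos(2x) - 12sin(2x)
y'' + y ≠ 0 (frequency mismatch: got 4 instead of 1)

No, it is not a solution.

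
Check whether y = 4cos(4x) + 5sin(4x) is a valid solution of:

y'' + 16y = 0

Verification:
y'' = -64cos(4x) - 80sin(4x)
y'' + 16y = 0 ✓

Yes, it is a solution.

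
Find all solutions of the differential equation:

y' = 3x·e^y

Separating variables and integrating:
-e^(-y) = 3x²/2 + C

General solution: y = -ln(C - 3x²/2)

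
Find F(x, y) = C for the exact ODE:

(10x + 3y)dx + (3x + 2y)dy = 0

Verify exactness: ∂M/∂y = ∂N/∂x ✓
Find F(x,y) such that ∂F/∂x = M, ∂F/∂y = N
Solution: 5x² + 3xy + y² = C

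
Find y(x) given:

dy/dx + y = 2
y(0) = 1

General solution: y = 2 + Ce^(-x)
Applying y(0) = 1: C = 1 - 2 = -1
Particular solution: y = 2 - e^(-x)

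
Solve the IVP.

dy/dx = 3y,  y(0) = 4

General solution: y = Ce^(3x)
Applying IC y(0) = 4:
Particular solution: y = 4e^(3x)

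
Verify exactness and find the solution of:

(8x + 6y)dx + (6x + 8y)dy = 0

Verify exactness: ∂M/∂y = ∂N/∂x ✓
Find F(x,y) such that ∂F/∂x = M, ∂F/∂y = N
Solution: 4x² + 6xy + 4y² = C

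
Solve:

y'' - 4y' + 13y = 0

Characteristic equation: r² - 4r + 13 = 0
Roots: r = 2 ± 3i (complex conjugates)
General solution: y = e^(2x)(C₁cos(3x) + C₂sin(3x))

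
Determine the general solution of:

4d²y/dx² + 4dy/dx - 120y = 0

Characteristic equation: 4r² + 4r - 120 = 0
Divide by 4: r² + r - 30 = 0
Roots: r = 5, -6 (distinct real)
General solution: y = C₁e^(5x) + C₂e^(-6x)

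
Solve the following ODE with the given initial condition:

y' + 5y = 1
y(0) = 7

General solution: y = 1/5 + Ce^(-5x)
Applying y(0) = 7: C = 7 - 1/5 = 34/5
Particular solution: y = 1/5 + (34/5)e^(-5x)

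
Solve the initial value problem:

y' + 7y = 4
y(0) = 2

General solution: y = 4/7 + Ce^(-7x)
Applying y(0) = 2: C = 2 - 4/7 = 10/7
Particular solution: y = 4/7 + (10/7)e^(-7x)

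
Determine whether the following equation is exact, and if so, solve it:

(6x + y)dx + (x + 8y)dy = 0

Verify exactness: ∂M/∂y = ∂N/∂x ✓
Find F(x,y) such that ∂F/∂x = M, ∂F/∂y = N
Solution: 3x² + xy + 4y² = C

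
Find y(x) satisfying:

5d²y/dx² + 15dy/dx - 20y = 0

Characteristic equation: 5r² + 15r - 20 = 0
Divide by 5: r² + 3r - 4 = 0
Roots: r = 1, -4 (distinct real)
General solution: y = C₁e^x + C₂e^(-4x)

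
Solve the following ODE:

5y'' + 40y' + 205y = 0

Characteristic equation: 5r² + 40r + 205 = 0
Divide by 5: r² + 8r + 41 = 0
Roots: r = -4 ± 5i (complex conjugates)
General solution: y = e^(-4x)(C₁cos(5x) + C₂sin(5x))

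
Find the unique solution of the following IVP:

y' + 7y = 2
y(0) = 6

General solution: y = 2/7 + Ce^(-7x)
Applying y(0) = 6: C = 6 - 2/7 = 40/7
Particular solution: y = 2/7 + (40/7)e^(-7x)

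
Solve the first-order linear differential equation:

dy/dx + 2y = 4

Using integrating factor method:

General solution: y = 2 + Ce^(-2x)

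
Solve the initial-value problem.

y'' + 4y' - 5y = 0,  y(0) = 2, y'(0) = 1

General solution: y = C₁e^x + C₂e^(-5x)
Applying ICs: C₁ = 11/6, C₂ = 1/6
Particular solution: y = (11/6)e^x + (1/6)e^(-5x)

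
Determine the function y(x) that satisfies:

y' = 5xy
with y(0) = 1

General solution: y = Ce^(5x²/2)
Applying IC y(0) = 1:
Particular solution: y = e^(5x²/2)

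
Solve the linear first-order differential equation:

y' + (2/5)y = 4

Using integrating factor method:

General solution: y = 10 + Ce^(-2x/5)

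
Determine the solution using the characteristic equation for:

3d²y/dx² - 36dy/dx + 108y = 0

Characteristic equation: 3r² - 36r + 108 = 0
Divide by 3: r² - 12r + 36 = 0
Factored: (r - 6)² = 0
Repeated root: r = 6
General solution: y = (C₁ + C₂x)e^(6x)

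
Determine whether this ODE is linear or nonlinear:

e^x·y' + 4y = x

Linear (y and its derivatives appear to the first power only, no products of y terms)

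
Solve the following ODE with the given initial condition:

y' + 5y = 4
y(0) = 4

General solution: y = 4/5 + Ce^(-5x)
Applying y(0) = 4: C = 4 - 4/5 = 16/5
Particular solution: y = 4/5 + (16/5)e^(-5x)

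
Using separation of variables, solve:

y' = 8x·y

Separating variables and integrating:
ln|y| = 4x^2 + C

General solution: y = Ce^(4x^2)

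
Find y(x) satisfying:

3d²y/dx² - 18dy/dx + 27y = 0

Characteristic equation: 3r² - 18r + 27 = 0
Divide by 3: r² - 6r + 9 = 0
Factored: (r - 3)² = 0
Repeated root: r = 3
General solution: y = (C₁ + C₂x)e^(3x)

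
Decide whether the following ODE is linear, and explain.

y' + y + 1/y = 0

Nonlinear (1/y term)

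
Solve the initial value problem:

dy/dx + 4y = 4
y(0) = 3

General solution: y = 1 + Ce^(-4x)
Applying y(0) = 3: C = 3 - 1 = 2
Particular solution: y = 1 + 2e^(-4x)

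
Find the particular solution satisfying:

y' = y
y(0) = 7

General solution: y = Ce^x
Applying IC y(0) = 7:
Particular solution: y = 7e^x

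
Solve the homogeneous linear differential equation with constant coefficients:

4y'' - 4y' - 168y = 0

Characteristic equation: 4r² - 4r - 168 = 0
Divide by 4: r² - r - 42 = 0
Roots: r = 7, -6 (distinct real)
General solution: y = C₁e^(7x) + C₂e^(-6x)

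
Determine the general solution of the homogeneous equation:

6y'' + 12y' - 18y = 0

Characteristic equation: 6r² + 12r - 18 = 0
Divide by 6: r² + 2r - 3 = 0
Roots: r = 1, -3 (distinct real)
General solution: y = C₁e^x + C₂e^(-3x)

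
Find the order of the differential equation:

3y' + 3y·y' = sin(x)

The order is 1 (highest derivative is of order 1).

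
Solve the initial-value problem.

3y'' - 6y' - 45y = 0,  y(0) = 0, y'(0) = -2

General solution: y = C₁e^(5x) + C₂e^(-3x)
Applying ICs: C₁ = -1/4, C₂ = 1/4
Particular solution: y = -(1/4)e^(5x) + (1/4)e^(-3x)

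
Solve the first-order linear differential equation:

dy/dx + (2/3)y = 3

Using integrating factor method:

General solution: y = 9/2 + Ce^(-2x/3)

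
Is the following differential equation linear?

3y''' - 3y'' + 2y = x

Yes. Linear (y and its derivatives appear to the first power only, no products of y terms)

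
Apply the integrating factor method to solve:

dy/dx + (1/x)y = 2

Using integrating factor method:

General solution: y = x + C/x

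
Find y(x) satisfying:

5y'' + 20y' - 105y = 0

Characteristic equation: 5r² + 20r - 105 = 0
Divide by 5: r² + 4r - 21 = 0
Roots: r = 3, -7 (distinct real)
General solution: y = C₁e^(3x) + C₂e^(-7x)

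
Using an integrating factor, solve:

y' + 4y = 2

Using integrating factor method:

General solution: y = 1/2 + Ce^(-4x)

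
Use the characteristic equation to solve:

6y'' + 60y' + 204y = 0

Characteristic equation: 6r² + 60r + 204 = 0
Divide by 6: r² + 10r + 34 = 0
Roots: r = -5 ± 3i (complex conjugates)
General solution: y = e^(-5x)(C₁cos(3x) + C₂sin(3x))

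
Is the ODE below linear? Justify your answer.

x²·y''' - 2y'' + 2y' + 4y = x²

Yes. Linear (y and its derivatives appear to the first power only, no products of y terms)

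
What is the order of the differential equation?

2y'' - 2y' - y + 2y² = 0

The order is 2 (highest derivative is of order 2).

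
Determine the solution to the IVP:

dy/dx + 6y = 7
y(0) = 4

General solution: y = 7/6 + Ce^(-6x)
Applying y(0) = 4: C = 4 - 7/6 = 17/6
Particular solution: y = 7/6 + (17/6)e^(-6x)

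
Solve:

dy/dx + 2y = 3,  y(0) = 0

General solution: y = 3/2 + Ce^(-2x)
Applying y(0) = 0: C = 0 - 3/2 = -3/2
Particular solution: y = 3/2 - (3/2)e^(-2x)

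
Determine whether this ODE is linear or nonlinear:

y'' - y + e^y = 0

Nonlinear (e^y is nonlinear in y)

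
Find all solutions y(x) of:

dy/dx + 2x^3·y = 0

Using integrating factor method:

General solution: y = Ce^(-x^4/2)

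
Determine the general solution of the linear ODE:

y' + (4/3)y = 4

Using integrating factor method:

General solution: y = 3 + Ce^(-4x/3)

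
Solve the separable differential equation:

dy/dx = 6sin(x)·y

Separating variables and integrating:
ln|y| = -6cos(x) + C

General solution: y = Ce^(-6cos(x))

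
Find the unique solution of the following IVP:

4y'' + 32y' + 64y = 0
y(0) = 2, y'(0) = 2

General solution: y = (C₁ + C₂x)e^(-4x)
Repeated root r = -4
Applying ICs: C₁ = 2, C₂ = 10
Particular solution: y = (2 + 10x)e^(-4x)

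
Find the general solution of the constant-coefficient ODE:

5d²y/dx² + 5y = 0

Characteristic equation: 5r² + 5 = 0
Divide by 5: r² + 1 = 0
Roots: r = ±i (complex conjugates)
General solution: y = C₁cos(x) + C₂sin(x)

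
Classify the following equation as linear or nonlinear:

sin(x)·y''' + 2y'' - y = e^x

Linear (y and its derivatives appear to the first power only, no products of y terms)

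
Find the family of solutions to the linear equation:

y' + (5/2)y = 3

Using integrating factor method:

General solution: y = 6/5 + Ce^(-5x/2)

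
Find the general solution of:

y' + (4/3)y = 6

Using integrating factor method:

General solution: y = 9/2 + Ce^(-4x/3)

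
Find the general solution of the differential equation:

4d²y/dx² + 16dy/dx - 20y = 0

Characteristic equation: 4r² + 16r - 20 = 0
Divide by 4: r² + 4r - 5 = 0
Roots: r = 1, -5 (distinct real)
General solution: y = C₁e^x + C₂e^(-5x)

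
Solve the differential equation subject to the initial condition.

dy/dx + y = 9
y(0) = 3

General solution: y = 9 + Ce^(-x)
Applying y(0) = 3: C = 3 - 9 = -6
Particular solution: y = 9 - 6e^(-x)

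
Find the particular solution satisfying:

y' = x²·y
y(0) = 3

General solution: y = Ce^(x³/3)
Applying IC y(0) = 3:
Particular solution: y = 3e^(x³/3)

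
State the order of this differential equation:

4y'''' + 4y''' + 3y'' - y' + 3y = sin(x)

The order is 4 (highest derivative is of order 4).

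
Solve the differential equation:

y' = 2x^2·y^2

Separating variables and integrating:
-1/y = 2x^3/3 + C

General solution: y^-1 = (-2/3)x^3 + C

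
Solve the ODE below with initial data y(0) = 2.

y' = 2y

General solution: y = Ce^(2x)
Applying IC y(0) = 2:
Particular solution: y = 2e^(2x)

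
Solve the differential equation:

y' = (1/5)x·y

Separating variables and integrating:
ln|y| = x^2/10 + C

General solution: y = Ce^(x^2/10)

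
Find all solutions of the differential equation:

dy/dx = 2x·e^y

Separating variables and integrating:
-e^(-y) = x² + C

General solution: y = -ln(C - x²)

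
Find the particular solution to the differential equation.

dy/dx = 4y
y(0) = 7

General solution: y = Ce^(4x)
Applying IC y(0) = 7:
Particular solution: y = 7e^(4x)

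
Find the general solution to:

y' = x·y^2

Separating variables and integrating:
-1/y = x^2/2 + C

General solution: y^-1 = (-1/2)x^2 + C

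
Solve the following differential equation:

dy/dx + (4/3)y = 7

Using integrating factor method:

General solution: y = 21/4 + Ce^(-4x/3)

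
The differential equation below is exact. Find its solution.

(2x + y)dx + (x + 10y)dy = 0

Verify exactness: ∂M/∂y = ∂N/∂x ✓
Find F(x,y) such that ∂F/∂x = M, ∂F/∂y = N
Solution: x² + xy + 5y² = C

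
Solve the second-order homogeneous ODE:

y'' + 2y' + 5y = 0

Characteristic equation: r² + 2r + 5 = 0
Roots: r = -1 ± 2i (complex conjugates)
General solution: y = e^(-x)(C₁cos(2x) + C₂sin(2x))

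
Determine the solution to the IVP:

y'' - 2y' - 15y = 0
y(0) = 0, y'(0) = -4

General solution: y = C₁e^(5x) + C₂e^(-3x)
Applying ICs: C₁ = -1/2, C₂ = 1/2
Particular solution: y = -(1/2)e^(5x) + (1/2)e^(-3x)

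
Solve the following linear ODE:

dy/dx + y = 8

Using integrating factor method:

General solution: y = 8 + Ce^(-x)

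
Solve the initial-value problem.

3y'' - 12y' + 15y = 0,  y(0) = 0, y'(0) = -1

General solution: y = e^(2x)(C₁cos(x) + C₂sin(x))
Complex roots r = 2 ± i
Applying ICs: C₁ = 0, C₂ = -1
Particular solution: y = e^(2x)(-sin(x))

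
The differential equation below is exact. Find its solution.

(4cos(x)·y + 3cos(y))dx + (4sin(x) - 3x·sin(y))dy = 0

Verify exactness: ∂M/∂y = ∂N/∂x ✓
Find F(x,y) such that ∂F/∂x = M, ∂F/∂y = N
Solution: 4sin(x)·y + 3x·cos(y) = C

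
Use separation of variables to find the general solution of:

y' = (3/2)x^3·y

Separating variables and integrating:
ln|y| = 3x^4/8 + C

General solution: y = Ce^(3x^4/8)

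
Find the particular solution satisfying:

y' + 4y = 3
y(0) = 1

General solution: y = 3/4 + Ce^(-4x)
Applying y(0) = 1: C = 1 - 3/4 = 1/4
Particular solution: y = 3/4 + (1/4)e^(-4x)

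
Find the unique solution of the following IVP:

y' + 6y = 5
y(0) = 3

General solution: y = 5/6 + Ce^(-6x)
Applying y(0) = 3: C = 3 - 5/6 = 13/6
Particular solution: y = 5/6 + (13/6)e^(-6x)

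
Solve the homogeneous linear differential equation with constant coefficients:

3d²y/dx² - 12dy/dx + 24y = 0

Characteristic equation: 3r² - 12r + 24 = 0
Divide by 3: r² - 4r + 8 = 0
Roots: r = 2 ± 2i (complex conjugates)
General solution: y = e^(2x)(C₁cos(2x) + C₂sin(2x))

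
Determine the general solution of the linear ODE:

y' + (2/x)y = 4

Using integrating factor method:

General solution: y = (4/3)x + Cx^(-2)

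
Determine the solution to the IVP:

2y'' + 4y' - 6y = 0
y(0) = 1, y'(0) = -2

General solution: y = C₁e^x + C₂e^(-3x)
Applying ICs: C₁ = 1/4, C₂ = 3/4
Particular solution: y = (1/4)e^x + (3/4)e^(-3x)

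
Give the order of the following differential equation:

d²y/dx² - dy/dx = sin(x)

The order is 2 (highest derivative is of order 2).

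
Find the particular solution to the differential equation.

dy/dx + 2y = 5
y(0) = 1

General solution: y = 5/2 + Ce^(-2x)
Applying y(0) = 1: C = 1 - 5/2 = -3/2
Particular solution: y = 5/2 - (3/2)e^(-2x)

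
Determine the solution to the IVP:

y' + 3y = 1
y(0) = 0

General solution: y = 1/3 + Ce^(-3x)
Applying y(0) = 0: C = 0 - 1/3 = -1/3
Particular solution: y = 1/3 - (1/3)e^(-3x)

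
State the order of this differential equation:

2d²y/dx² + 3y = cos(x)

The order is 2 (highest derivative is of order 2).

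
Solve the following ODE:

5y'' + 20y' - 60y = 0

Characteristic equation: 5r² + 20r - 60 = 0
Divide by 5: r² + 4r - 12 = 0
Roots: r = 2, -6 (distinct real)
General solution: y = C₁e^(2x) + C₂e^(-6x)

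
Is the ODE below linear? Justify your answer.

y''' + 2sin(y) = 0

No. Nonlinear (sin(y) is nonlinear in y)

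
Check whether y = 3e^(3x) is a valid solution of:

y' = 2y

Verification:
y = 3e^(3x)
y' = 9e^(3x)
But 2y = 6e^(3x)
y' ≠ 2y — the derivative does not match

No, it is not a solution.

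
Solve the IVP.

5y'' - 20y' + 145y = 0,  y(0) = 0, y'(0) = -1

General solution: y = e^(2x)(C₁cos(5x) + C₂sin(5x))
Complex roots r = 2 ± 5i
Applying ICs: C₁ = 0, C₂ = -1/5
Particular solution: y = e^(2x)(-(1/5)sin(5x))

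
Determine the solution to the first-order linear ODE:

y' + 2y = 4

Using integrating factor method:

General solution: y = 2 + Ce^(-2x)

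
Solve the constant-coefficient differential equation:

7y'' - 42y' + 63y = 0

Characteristic equation: 7r² - 42r + 63 = 0
Divide by 7: r² - 6r + 9 = 0
Factored: (r - 3)² = 0
Repeated root: r = 3
General solution: y = (C₁ + C₂x)e^(3x)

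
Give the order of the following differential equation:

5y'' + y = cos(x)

The order is 2 (highest derivative is of order 2).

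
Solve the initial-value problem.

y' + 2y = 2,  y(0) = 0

General solution: y = 1 + Ce^(-2x)
Applying y(0) = 0: C = 0 - 1 = -1
Particular solution: y = 1 - e^(-2x)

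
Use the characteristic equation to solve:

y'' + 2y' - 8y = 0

Characteristic equation: r² + 2r - 8 = 0
Roots: r = 2, -4 (distinct real)
General solution: y = C₁e^(2x) + C₂e^(-4x)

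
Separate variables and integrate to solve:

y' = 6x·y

Separating variables and integrating:
ln|y| = 3x^2 + C

General solution: y = Ce^(3x^2)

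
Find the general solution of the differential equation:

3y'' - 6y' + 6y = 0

Characteristic equation: 3r² - 6r + 6 = 0
Divide by 3: r² - 2r + 2 = 0
Roots: r = 1 ± i (complex conjugates)
General solution: y = e^x(C₁cos(x) + C₂sin(x))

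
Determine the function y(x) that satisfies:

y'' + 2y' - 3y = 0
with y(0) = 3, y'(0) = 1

General solution: y = C₁e^x + C₂e^(-3x)
Applying ICs: C₁ = 5/2, C₂ = 1/2
Particular solution: y = (5/2)e^x + (1/2)e^(-3x)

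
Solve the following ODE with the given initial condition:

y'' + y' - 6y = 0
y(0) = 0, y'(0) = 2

General solution: y = C₁e^(2x) + C₂e^(-3x)
Applying ICs: C₁ = 2/5, C₂ = -2/5
Particular solution: y = (2/5)e^(2x) - (2/5)e^(-3x)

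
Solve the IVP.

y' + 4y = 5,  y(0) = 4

General solution: y = 5/4 + Ce^(-4x)
Applying y(0) = 4: C = 4 - 5/4 = 11/4
Particular solution: y = 5/4 + (11/4)e^(-4x)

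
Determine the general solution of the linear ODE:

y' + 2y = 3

Using integrating factor method:

General solution: y = 3/2 + Ce^(-2x)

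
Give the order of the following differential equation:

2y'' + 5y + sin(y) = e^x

The order is 2 (highest derivative is of order 2).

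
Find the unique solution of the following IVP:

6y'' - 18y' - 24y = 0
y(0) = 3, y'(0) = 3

General solution: y = C₁e^(4x) + C₂e^(-x)
Applying ICs: C₁ = 6/5, C₂ = 9/5
Particular solution: y = (6/5)e^(4x) + (9/5)e^(-x)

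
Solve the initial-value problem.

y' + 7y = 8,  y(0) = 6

General solution: y = 8/7 + Ce^(-7x)
Applying y(0) = 6: C = 6 - 8/7 = 34/7
Particular solution: y = 8/7 + (34/7)e^(-7x)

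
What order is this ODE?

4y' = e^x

The order is 1 (highest derivative is of order 1).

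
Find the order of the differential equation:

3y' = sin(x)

The order is 1 (highest derivative is of order 1).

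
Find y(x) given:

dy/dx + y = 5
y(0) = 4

General solution: y = 5 + Ce^(-x)
Applying y(0) = 4: C = 4 - 5 = -1
Particular solution: y = 5 - e^(-x)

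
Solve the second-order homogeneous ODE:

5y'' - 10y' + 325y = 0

Characteristic equation: 5r² - 10r + 325 = 0
Divide by 5: r² - 2r + 65 = 0
Roots: r = 1 ± 8i (complex conjugates)
General solution: y = e^x(C₁cos(8x) + C₂sin(8x))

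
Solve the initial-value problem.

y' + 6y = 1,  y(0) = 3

General solution: y = 1/6 + Ce^(-6x)
Applying y(0) = 3: C = 3 - 1/6 = 17/6
Particular solution: y = 1/6 + (17/6)e^(-6x)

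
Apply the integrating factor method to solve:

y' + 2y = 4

Using integrating factor method:

General solution: y = 2 + Ce^(-2x)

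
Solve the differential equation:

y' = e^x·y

Separating variables and integrating:
ln|y| = e^x + C

General solution: y = Ce^(e^x)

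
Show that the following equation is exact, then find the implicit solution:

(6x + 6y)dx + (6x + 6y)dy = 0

Verify exactness: ∂M/∂y = ∂N/∂x ✓
Find F(x,y) such that ∂F/∂x = M, ∂F/∂y = N
Solution: 3x² + 6xy + 3y² = C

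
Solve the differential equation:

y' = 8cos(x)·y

Separating variables and integrating:
ln|y| = 8sin(x) + C

General solution: y = Ce^(8sin(x))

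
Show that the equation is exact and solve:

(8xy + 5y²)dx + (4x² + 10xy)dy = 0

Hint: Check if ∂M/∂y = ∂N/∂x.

Verify exactness: ∂M/∂y = ∂N/∂x ✓
Find F(x,y) such that ∂F/∂x = M, ∂F/∂y = N
Solution: 4x²y + 5xy² = C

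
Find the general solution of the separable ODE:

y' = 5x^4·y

Separating variables and integrating:
ln|y| = x^5 + C

General solution: y = Ce^(x^5)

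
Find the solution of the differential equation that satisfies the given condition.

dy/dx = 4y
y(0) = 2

General solution: y = Ce^(4x)
Applying IC y(0) = 2:
Particular solution: y = 2e^(4x)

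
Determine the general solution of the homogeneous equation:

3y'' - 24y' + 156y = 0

Characteristic equation: 3r² - 24r + 156 = 0
Divide by 3: r² - 8r + 52 = 0
Roots: r = 4 ± 6i (complex conjugates)
General solution: y = e^(4x)(C₁cos(6x) + C₂sin(6x))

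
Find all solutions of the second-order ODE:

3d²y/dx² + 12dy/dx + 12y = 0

Characteristic equation: 3r² + 12r + 12 = 0
Divide by 3: r² + 4r + 4 = 0
Factored: (r + 2)² = 0
Repeated root: r = -2
General solution: y = (C₁ + C₂x)e^(-2x)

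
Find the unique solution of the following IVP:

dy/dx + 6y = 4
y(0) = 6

General solution: y = 2/3 + Ce^(-6x)
Applying y(0) = 6: C = 6 - 2/3 = 16/3
Particular solution: y = 2/3 + (16/3)e^(-6x)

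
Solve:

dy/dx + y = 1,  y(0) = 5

General solution: y = 1 + Ce^(-x)
Applying y(0) = 5: C = 5 - 1 = 4
Particular solution: y = 1 + 4e^(-x)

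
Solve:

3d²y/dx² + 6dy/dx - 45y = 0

Characteristic equation: 3r² + 6r - 45 = 0
Divide by 3: r² + 2r - 15 = 0
Roots: r = 3, -5 (distinct real)
General solution: y = C₁e^(3x) + C₂e^(-5x)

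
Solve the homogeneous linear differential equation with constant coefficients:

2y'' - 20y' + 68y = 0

Characteristic equation: 2r² - 20r + 68 = 0
Divide by 2: r² - 10r + 34 = 0
Roots: r = 5 ± 3i (complex conjugates)
General solution: y = e^(5x)(C₁cos(3x) + C₂sin(3x))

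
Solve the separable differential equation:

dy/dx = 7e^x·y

Separating variables and integrating:
ln|y| = 7e^x + C

General solution: y = Ce^(7e^x)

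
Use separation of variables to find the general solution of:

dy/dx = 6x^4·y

Separating variables and integrating:
ln|y| = 6x^5/5 + C

General solution: y = Ce^(6x^5/5)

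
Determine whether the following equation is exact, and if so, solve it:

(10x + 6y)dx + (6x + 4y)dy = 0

Verify exactness: ∂M/∂y = ∂N/∂x ✓
Find F(x,y) such that ∂F/∂x = M, ∂F/∂y = N
Solution: 5x² + 6xy + 2y² = C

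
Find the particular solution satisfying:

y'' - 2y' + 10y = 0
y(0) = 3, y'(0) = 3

General solution: y = e^x(C₁cos(3x) + C₂sin(3x))
Complex roots r = 1 ± 3i
Applying ICs: C₁ = 3, C₂ = 0
Particular solution: y = e^x(3cos(3x))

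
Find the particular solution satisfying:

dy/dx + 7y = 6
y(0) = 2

General solution: y = 6/7 + Ce^(-7x)
Applying y(0) = 2: C = 2 - 6/7 = 8/7
Particular solution: y = 6/7 + (8/7)e^(-7x)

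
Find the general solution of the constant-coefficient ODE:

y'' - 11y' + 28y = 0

Characteristic equation: r² - 11r + 28 = 0
Roots: r = 4, 7 (distinct real)
General solution: y = C₁e^(4x) + C₂e^(7x)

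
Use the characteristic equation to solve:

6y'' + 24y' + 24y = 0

Characteristic equation: 6r² + 24r + 24 = 0
Divide by 6: r² + 4r + 4 = 0
Factored: (r + 2)² = 0
Repeated root: r = -2
General solution: y = (C₁ + C₂x)e^(-2x)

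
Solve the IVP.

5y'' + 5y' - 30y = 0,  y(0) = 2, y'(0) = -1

General solution: y = C₁e^(2x) + C₂e^(-3x)
Applying ICs: C₁ = 1, C₂ = 1
Particular solution: y = e^(2x) + e^(-3x)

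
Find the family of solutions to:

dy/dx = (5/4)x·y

Separating variables and integrating:
ln|y| = 5x^2/8 + C

General solution: y = Ce^(5x^2/8)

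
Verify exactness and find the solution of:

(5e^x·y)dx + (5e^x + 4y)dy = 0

Verify exactness: ∂M/∂y = ∂N/∂x ✓
Find F(x,y) such that ∂F/∂x = M, ∂F/∂y = N
Solution: 5e^x·y + 2y² = C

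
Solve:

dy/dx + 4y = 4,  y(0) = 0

General solution: y = 1 + Ce^(-4x)
Applying y(0) = 0: C = 0 - 1 = -1
Particular solution: y = 1 - e^(-4x)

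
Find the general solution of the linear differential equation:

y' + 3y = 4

Using integrating factor method:

General solution: y = 4/3 + Ce^(-3x)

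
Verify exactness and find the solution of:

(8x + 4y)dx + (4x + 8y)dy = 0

Verify exactness: ∂M/∂y = ∂N/∂x ✓
Find F(x,y) such that ∂F/∂x = M, ∂F/∂y = N
Solution: 4x² + 4xy + 4y² = C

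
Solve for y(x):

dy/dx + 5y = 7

Using integrating factor method:

General solution: y = 7/5 + Ce^(-5x)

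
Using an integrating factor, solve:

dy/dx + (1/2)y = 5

Using integrating factor method:

General solution: y = 10 + Ce^(-x/2)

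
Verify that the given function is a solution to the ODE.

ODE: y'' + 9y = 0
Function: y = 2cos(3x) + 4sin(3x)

Verification:
y'' = -18cos(3x) - 36sin(3x)
y'' + 9y = 0 ✓

Yes, it is a solution.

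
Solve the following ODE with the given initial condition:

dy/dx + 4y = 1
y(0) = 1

General solution: y = 1/4 + Ce^(-4x)
Applying y(0) = 1: C = 1 - 1/4 = 3/4
Particular solution: y = 1/4 + (3/4)e^(-4x)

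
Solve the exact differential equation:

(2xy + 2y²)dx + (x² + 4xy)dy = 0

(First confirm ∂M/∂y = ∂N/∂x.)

Verify exactness: ∂M/∂y = ∂N/∂x ✓
Find F(x,y) such that ∂F/∂x = M, ∂F/∂y = N
Solution: x²y + 2xy² = C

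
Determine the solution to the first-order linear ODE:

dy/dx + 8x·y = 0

Using integrating factor method:

General solution: y = Ce^(-4x^2)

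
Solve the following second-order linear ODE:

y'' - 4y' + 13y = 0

Characteristic equation: r² - 4r + 13 = 0
Roots: r = 2 ± 3i (complex conjugates)
General solution: y = e^(2x)(C₁cos(3x) + C₂sin(3x))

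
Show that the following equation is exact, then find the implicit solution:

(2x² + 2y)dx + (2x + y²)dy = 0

Verify exactness: ∂M/∂y = ∂N/∂x ✓
Find F(x,y) such that ∂F/∂x = M, ∂F/∂y = N
Solution: 2x³/3 + 2xy + y³/3 = C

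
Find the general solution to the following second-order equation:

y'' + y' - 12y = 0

Characteristic equation: r² + r - 12 = 0
Roots: r = 3, -4 (distinct real)
General solution: y = C₁e^(3x) + C₂e^(-4x)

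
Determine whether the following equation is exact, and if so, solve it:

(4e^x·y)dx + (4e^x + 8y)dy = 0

Verify exactness: ∂M/∂y = ∂N/∂x ✓
Find F(x,y) such that ∂F/∂x = M, ∂F/∂y = N
Solution: 4e^x·y + 4y² = C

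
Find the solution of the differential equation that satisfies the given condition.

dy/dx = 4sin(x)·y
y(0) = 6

General solution: y = Ce^(-4cos(x))
Applying IC y(0) = 6:
Particular solution: y = 6e^(4(1-cos(x)))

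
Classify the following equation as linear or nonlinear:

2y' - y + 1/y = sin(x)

Nonlinear (1/y term)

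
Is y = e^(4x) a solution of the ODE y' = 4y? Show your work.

Verification:
y = e^(4x)
y' = 4e^(4x)
4y = 4e^(4x)
y' = 4y ✓

Yes, it is a solution.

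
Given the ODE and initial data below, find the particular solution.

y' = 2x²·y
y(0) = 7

General solution: y = Ce^(2x³/3)
Applying IC y(0) = 7:
Particular solution: y = 7e^(2x³/3)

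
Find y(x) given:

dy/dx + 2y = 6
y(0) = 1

General solution: y = 3 + Ce^(-2x)
Applying y(0) = 1: C = 1 - 3 = -2
Particular solution: y = 3 - 2e^(-2x)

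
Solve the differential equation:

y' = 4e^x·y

Separating variables and integrating:
ln|y| = 4e^x + C

General solution: y = Ce^(4e^x)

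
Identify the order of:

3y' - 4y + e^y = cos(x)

The order is 1 (highest derivative is of order 1).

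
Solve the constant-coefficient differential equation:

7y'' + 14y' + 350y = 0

Characteristic equation: 7r² + 14r + 350 = 0
Divide by 7: r² + 2r + 50 = 0
Roots: r = -1 ± 7i (complex conjugates)
General solution: y = e^(-x)(C₁cos(7x) + C₂sin(7x))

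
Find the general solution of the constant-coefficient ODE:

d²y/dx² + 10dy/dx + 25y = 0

Characteristic equation: r² + 10r + 25 = 0
Factored: (r + 5)² = 0
Repeated root: r = -5
General solution: y = (C₁ + C₂x)e^(-5x)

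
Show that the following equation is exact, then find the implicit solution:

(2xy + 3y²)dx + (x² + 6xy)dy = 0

Verify exactness: ∂M/∂y = ∂N/∂x ✓
Find F(x,y) such that ∂F/∂x = M, ∂F/∂y = N
Solution: x²y + 3xy² = C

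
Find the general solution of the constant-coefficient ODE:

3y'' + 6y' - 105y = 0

Characteristic equation: 3r² + 6r - 105 = 0
Divide by 3: r² + 2r - 35 = 0
Roots: r = 5, -7 (distinct real)
General solution: y = C₁e^(5x) + C₂e^(-7x)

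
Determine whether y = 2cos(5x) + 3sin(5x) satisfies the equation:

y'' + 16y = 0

Verification:
y'' = -50cos(5x) - 75sin(5x)
y'' + 16y ≠ 0 (frequency mismatch: got 25 instead of 16)

No, it is not a solution.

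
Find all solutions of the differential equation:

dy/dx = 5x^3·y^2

Separating variables and integrating:
-1/y = 5x^4/4 + C

General solution: y^-1 = (-5/4)x^4 + C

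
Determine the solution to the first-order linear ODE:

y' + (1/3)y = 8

Using integrating factor method:

General solution: y = 24 + Ce^(-x/3)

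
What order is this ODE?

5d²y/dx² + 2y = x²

The order is 2 (highest derivative is of order 2).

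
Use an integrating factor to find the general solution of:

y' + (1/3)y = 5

Using integrating factor method:

General solution: y = 15 + Ce^(-x/3)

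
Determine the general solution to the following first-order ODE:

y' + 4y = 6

Using integrating factor method:

General solution: y = 3/2 + Ce^(-4x)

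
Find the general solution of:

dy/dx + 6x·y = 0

Using integrating factor method:

General solution: y = Ce^(-3x^2)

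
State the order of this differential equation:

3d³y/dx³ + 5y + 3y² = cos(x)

The order is 3 (highest derivative is of order 3).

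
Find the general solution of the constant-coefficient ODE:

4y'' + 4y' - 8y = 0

Characteristic equation: 4r² + 4r - 8 = 0
Divide by 4: r² + r - 2 = 0
Roots: r = 1, -2 (distinct real)
General solution: y = C₁e^x + C₂e^(-2x)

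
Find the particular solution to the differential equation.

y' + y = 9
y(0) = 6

General solution: y = 9 + Ce^(-x)
Applying y(0) = 6: C = 6 - 9 = -3
Particular solution: y = 9 - 3e^(-x)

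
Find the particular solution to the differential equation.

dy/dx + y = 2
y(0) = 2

General solution: y = 2 + Ce^(-x)
Applying y(0) = 2: C = 2 - 2 = 0
Particular solution: y = 2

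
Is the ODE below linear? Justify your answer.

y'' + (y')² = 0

No. Nonlinear ((y')² term)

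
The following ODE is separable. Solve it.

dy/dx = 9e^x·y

Separating variables and integrating:
ln|y| = 9e^x + C

General solution: y = Ce^(9e^x)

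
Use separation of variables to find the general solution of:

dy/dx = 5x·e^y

Separating variables and integrating:
-e^(-y) = 5x²/2 + C

General solution: y = -ln(C - 5x²/2)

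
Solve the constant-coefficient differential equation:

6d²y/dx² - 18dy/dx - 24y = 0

Characteristic equation: 6r² - 18r - 24 = 0
Divide by 6: r² - 3r - 4 = 0
Roots: r = 4, -1 (distinct real)
General solution: y = C₁e^(4x) + C₂e^(-x)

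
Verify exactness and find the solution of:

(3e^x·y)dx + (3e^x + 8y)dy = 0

Verify exactness: ∂M/∂y = ∂N/∂x ✓
Find F(x,y) such that ∂F/∂x = M, ∂F/∂y = N
Solution: 3e^x·y + 4y² = C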